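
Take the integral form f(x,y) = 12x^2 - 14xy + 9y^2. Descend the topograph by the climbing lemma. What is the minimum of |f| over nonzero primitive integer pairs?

translate: b→10 (≡-14 mod 24), so (12,-14,9)→(12,10,7)
flip: (12,10,7)→(7,-10,12)
translate: b→4 (≡-10 mod 14), so (7,-10,12)→(7,4,9)
reduced (well bottom): (7,4,9) with a≤c, −a<b≤a
well minimum = a = 7

7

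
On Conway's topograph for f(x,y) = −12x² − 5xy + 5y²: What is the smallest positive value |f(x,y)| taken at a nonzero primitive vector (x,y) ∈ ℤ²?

descent: ρ → (5,15,-2)  [lands on river]
river: ρ → (-2,13,12)
river: ρ → (12,11,-3)
river: ρ → (-3,13,8)
river: ρ → (8,3,-8)
river: ρ → (-8,13,3)
river: ρ → (3,11,-12)
river: ρ → (-12,13,2)
river: ρ → (2,15,-5)
river: ρ → (-5,15,2)
river: ρ → (2,13,-12)
river: ρ → (-12,11,3)
river: ρ → (3,13,-8)
river: ρ → (-8,3,8)
river: ρ → (8,13,-3)
river: ρ → (-3,11,12)
river: ρ → (12,13,-2)
river: ρ → (-2,15,5)
closes: descent 1, river 18
min |a| on river = 2

2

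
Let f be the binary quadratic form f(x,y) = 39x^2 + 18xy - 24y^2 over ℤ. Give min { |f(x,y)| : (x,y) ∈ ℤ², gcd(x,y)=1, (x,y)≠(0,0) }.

river: ρ → (-24,30,33)
river: ρ → (33,36,-21)
river: ρ → (-21,48,21)
river: ρ → (21,36,-33)
river: ρ → (-33,30,24)
river: ρ → (24,18,-39)
river: ρ → (-39,60,3)
river: ρ → (3,60,-39)
river: ρ → (-39,18,24)
river: ρ → (24,30,-33)
river: ρ → (-33,36,21)
river: ρ → (21,48,-21)
river: ρ → (-21,36,33)
river: ρ → (33,30,-24)
river: ρ → (-24,18,39)
river: ρ → (39,60,-3)
river: ρ → (-3,60,39)
river: ρ → (39,18,-24)
closes: descent 0, river 18
min |a| on river = 3

3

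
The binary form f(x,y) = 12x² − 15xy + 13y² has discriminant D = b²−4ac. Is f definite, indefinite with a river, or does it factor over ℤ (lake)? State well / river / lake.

D = b²−4ac = (-15)² − 4·12·13 = -399
D < 0 ⇒ definite ⇒ every region one sign ⇒ single well

well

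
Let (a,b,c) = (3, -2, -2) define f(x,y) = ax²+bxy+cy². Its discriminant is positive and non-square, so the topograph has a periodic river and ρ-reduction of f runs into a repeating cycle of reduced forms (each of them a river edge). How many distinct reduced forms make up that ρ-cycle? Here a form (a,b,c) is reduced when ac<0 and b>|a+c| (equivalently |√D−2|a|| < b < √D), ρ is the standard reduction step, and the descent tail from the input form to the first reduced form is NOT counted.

D = 28, ⌊√D⌋ = 5
descent: ρ → (-2,2,3)  [lands on river]
river: ρ → (3,4,-1)
river: ρ → (-1,4,3)
river: ρ → (3,2,-2)
ρ-cycle length = 4 (tail of 1 descent step not counted)

4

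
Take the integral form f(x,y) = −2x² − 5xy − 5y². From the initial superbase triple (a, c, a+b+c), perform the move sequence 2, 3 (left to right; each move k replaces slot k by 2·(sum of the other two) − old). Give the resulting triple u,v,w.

start (-2,-5,-12) = (f(1,0),f(0,1),f(1,1))
replace slot 2: 2·((-2)+(-12)) − (-5) = -23 → (-2,-23,-12)
replace slot 3: 2·((-2)+(-23)) − (-12) = -38 → (-2,-23,-38)

-2,-23,-38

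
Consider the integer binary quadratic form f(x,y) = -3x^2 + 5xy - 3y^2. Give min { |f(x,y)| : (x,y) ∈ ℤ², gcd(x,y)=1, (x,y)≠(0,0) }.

translate: b→1 (≡-5 mod 6), so (3,-5,3)→(3,1,1)
flip: (3,1,1)→(1,-1,3)
translate: b→1 (≡-1 mod 2), so (1,-1,3)→(1,1,3)
reduced (well bottom): (1,1,3) with a≤c, −a<b≤a
well minimum |f| = |-1| = 1 (negative-definite)

1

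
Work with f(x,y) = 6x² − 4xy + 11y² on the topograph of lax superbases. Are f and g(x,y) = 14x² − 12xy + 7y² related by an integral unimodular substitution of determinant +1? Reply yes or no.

D₁ = -248, D₂ = -248
f: reduced (well bottom): (6,-4,11) with a≤c, −a<b≤a
g: flip: (14,-12,7)→(7,12,14)
g: translate: b→-2 (≡12 mod 14), so (7,12,14)→(7,-2,9)
g: reduced (well bottom): (7,-2,9) with a≤c, −a<b≤a
reduced forms (6, -4, 11) vs (7, -2, 9) ⇒ inequivalent

no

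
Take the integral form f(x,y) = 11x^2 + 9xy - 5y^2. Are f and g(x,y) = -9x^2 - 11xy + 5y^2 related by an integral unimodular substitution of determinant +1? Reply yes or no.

D₁ = 301, D₂ = 301
river cycle of f (length 10): (-5, 11, 9), (9, 7, -7), (-7, 7, 9), (9, 11, -5), (-5, 9, 11), (11, 13, -3), (-3, 17, 1), (1, 17, -3), (-3, 13, 11), (11, 9, -5)
river cycle of g (length 10): (5, 11, -9), (-9, 7, 7), (7, 7, -9), (-9, 11, 5), (5, 9, -11), (-11, 13, 3), (3, 17, -1), (-1, 17, 3), (3, 13, -11), (-11, 9, 5)
cycles differ ⇒ inequivalent

no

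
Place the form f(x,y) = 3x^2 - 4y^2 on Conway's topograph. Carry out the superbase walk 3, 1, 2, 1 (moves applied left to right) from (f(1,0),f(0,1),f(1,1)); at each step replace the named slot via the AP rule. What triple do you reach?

start (3,-4,-1) = (f(1,0),f(0,1),f(1,1))
replace slot 3: 2·(3+(-4)) − (-1) = -1 → (3,-4,-1)
replace slot 1: 2·((-4)+(-1)) − 3 = -13 → (-13,-4,-1)
replace slot 2: 2·((-13)+(-1)) − (-4) = -24 → (-13,-24,-1)
replace slot 1: 2·((-24)+(-1)) − (-13) = -37 → (-37,-24,-1)

-37,-24,-1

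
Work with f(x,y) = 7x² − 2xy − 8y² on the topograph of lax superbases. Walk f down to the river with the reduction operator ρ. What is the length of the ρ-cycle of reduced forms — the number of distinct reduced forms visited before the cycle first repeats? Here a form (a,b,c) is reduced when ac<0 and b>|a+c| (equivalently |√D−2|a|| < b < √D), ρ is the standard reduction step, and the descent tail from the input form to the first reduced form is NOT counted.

D = 228, ⌊√D⌋ = 15
descent: ρ → (-8,2,7)  [lands on river]
river: ρ → (7,12,-3)
river: ρ → (-3,12,7)
river: ρ → (7,2,-8)
river: ρ → (-8,14,1)
river: ρ → (1,14,-8)
ρ-cycle length = 6 (tail of 1 descent step not counted)

6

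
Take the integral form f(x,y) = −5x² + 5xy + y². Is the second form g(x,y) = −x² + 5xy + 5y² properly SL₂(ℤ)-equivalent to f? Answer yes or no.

D₁ = 45, D₂ = 45
river cycle of f (length 2): (1, 5, -5), (-5, 5, 1)
river cycle of g (length 2): (5, 5, -1), (-1, 5, 5)
cycles differ ⇒ inequivalent

no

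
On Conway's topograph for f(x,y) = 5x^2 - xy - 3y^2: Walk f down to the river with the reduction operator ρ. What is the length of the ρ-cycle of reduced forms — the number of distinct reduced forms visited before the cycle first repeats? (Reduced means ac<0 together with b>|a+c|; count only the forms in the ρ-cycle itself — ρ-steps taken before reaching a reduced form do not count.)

D = 61, ⌊√D⌋ = 7
descent: ρ → (-3,7,1)  [lands on river]
river: ρ → (1,7,-3)
river: ρ → (-3,5,3)
river: ρ → (3,7,-1)
river: ρ → (-1,7,3)
river: ρ → (3,5,-3)
ρ-cycle length = 6 (tail of 1 descent step not counted)

6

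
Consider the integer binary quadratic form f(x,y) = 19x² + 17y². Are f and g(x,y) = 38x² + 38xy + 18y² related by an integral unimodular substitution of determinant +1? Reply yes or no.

D₁ = -1292, D₂ = -1292
f: flip: (19,0,17)→(17,0,19)
f: reduced (well bottom): (17,0,19) with a≤c, −a<b≤a
g: flip: (38,38,18)→(18,-38,38)
g: translate: b→-2 (≡-38 mod 36), so (18,-38,38)→(18,-2,18)
g: flip: (18,-2,18)→(18,2,18)
g: reduced (well bottom): (18,2,18) with a≤c, −a<b≤a
reduced forms (17, 0, 19) vs (18, 2, 18) ⇒ inequivalent

no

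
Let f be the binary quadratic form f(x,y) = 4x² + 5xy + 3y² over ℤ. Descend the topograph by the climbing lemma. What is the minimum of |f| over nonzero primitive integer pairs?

translate: b→-3 (≡5 mod 8), so (4,5,3)→(4,-3,2)
flip: (4,-3,2)→(2,3,4)
translate: b→-1 (≡3 mod 4), so (2,3,4)→(2,-1,3)
reduced (well bottom): (2,-1,3) with a≤c, −a<b≤a
well minimum = a = 2

2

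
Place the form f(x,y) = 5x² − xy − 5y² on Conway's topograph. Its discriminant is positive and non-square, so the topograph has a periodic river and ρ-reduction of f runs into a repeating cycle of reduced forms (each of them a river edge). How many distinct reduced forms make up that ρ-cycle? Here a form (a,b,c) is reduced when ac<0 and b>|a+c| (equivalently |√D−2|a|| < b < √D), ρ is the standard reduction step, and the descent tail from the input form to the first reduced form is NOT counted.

D = 101, ⌊√D⌋ = 10
descent: ρ → (-5,1,5)  [lands on river]
river: ρ → (5,9,-1)
river: ρ → (-1,9,5)
river: ρ → (5,1,-5)
river: ρ → (-5,9,1)
river: ρ → (1,9,-5)
ρ-cycle length = 6 (tail of 1 descent step not counted)

6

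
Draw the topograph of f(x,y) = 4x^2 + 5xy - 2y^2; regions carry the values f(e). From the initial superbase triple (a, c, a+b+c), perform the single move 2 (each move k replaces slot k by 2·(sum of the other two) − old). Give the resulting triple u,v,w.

start (4,-2,7) = (f(1,0),f(0,1),f(1,1))
replace slot 2: 2·(4+7) − (-2) = 24 → (4,24,7)

4,24,7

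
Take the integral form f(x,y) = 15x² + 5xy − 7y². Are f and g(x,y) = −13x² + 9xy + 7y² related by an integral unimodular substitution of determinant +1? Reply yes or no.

D₁ = 445, D₂ = 445
river cycle of f (length 6): (-7, 9, 13), (13, 17, -3), (-3, 19, 7), (7, 9, -13), (-13, 17, 3), (3, 19, -7)
river cycle of g (length 6): (7, 19, -3), (-3, 17, 13), (13, 9, -7), (-7, 19, 3), (3, 17, -13), (-13, 9, 7)
cycles differ ⇒ inequivalent

no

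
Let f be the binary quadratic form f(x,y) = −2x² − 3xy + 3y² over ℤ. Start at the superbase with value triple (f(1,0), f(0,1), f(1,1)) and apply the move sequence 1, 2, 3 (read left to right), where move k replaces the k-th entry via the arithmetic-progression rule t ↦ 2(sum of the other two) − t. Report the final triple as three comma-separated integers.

start (-2,3,-2) = (f(1,0),f(0,1),f(1,1))
replace slot 1: 2·(3+(-2)) − (-2) = 4 → (4,3,-2)
replace slot 2: 2·(4+(-2)) − 3 = 1 → (4,1,-2)
replace slot 3: 2·(4+1) − (-2) = 12 → (4,1,12)

4,1,12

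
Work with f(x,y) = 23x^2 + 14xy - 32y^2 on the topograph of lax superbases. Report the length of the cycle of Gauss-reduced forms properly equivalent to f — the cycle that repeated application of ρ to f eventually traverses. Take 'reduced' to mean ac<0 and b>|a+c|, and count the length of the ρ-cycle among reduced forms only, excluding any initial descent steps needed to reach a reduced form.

D = 3140, ⌊√D⌋ = 56
river: ρ → (-32,50,5)
river: ρ → (5,50,-32)
river: ρ → (-32,14,23)
river: ρ → (23,32,-23)
river: ρ → (-23,14,32)
river: ρ → (32,50,-5)
river: ρ → (-5,50,32)
river: ρ → (32,14,-23)
river: ρ → (-23,32,23)
river: ρ → (23,14,-32)
ρ-cycle length = 10 (tail of 0 descent steps not counted)

10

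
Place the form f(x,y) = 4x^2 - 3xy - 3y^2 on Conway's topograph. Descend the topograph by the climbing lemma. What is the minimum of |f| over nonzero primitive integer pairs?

descent: ρ → (-3,3,4)  [lands on river]
river: ρ → (4,5,-2)
river: ρ → (-2,7,1)
river: ρ → (1,7,-2)
river: ρ → (-2,5,4)
river: ρ → (4,3,-3)
closes: descent 1, river 6
min |a| on river = 1

1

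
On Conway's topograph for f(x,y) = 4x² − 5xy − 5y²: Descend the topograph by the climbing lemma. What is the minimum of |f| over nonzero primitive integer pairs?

descent: ρ → (-5,5,4)  [lands on river]
river: ρ → (4,3,-6)
river: ρ → (-6,9,1)
river: ρ → (1,9,-6)
river: ρ → (-6,3,4)
river: ρ → (4,5,-5)
closes: descent 1, river 6
min |a| on river = 1

1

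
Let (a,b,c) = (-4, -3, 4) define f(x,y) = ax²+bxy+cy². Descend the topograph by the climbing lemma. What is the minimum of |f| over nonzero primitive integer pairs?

descent: ρ → (4,3,-4)  [lands on river]
river: ρ → (-4,5,3)
river: ρ → (3,7,-2)
river: ρ → (-2,5,6)
river: ρ → (6,7,-1)
river: ρ → (-1,7,6)
river: ρ → (6,5,-2)
river: ρ → (-2,7,3)
river: ρ → (3,5,-4)
river: ρ → (-4,3,4)
river: ρ → (4,5,-3)
river: ρ → (-3,7,2)
river: ρ → (2,5,-6)
river: ρ → (-6,7,1)
river: ρ → (1,7,-6)
river: ρ → (-6,5,2)
river: ρ → (2,7,-3)
river: ρ → (-3,5,4)
closes: descent 1, river 18
min |a| on river = 1

1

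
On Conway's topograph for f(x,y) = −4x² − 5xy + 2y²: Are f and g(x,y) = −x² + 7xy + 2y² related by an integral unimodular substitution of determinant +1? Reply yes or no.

D₁ = 57, D₂ = 57
river cycle of f (length 6): (2, 5, -4), (-4, 3, 3), (3, 3, -4), (-4, 5, 2), (2, 7, -1), (-1, 7, 2)
river cycle of g (length 6): (2, 5, -4), (-4, 3, 3), (3, 3, -4), (-4, 5, 2), (2, 7, -1), (-1, 7, 2)
cycles coincide ⇒ equivalent

yes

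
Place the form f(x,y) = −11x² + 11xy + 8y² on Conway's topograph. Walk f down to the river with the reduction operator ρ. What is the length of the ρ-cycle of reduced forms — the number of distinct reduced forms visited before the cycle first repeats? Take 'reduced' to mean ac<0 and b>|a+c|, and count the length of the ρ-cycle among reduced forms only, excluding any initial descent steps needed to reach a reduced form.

D = 473, ⌊√D⌋ = 21
river: ρ → (8,21,-1)
river: ρ → (-1,21,8)
river: ρ → (8,11,-11)
river: ρ → (-11,11,8)
ρ-cycle length = 4 (tail of 0 descent steps not counted)

4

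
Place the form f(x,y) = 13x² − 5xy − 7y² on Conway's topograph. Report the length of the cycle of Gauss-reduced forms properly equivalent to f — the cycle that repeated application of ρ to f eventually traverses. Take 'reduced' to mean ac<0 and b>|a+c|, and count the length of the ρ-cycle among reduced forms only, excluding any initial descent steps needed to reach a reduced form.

D = 389, ⌊√D⌋ = 19
descent: ρ → (-7,19,1)  [lands on river]
river: ρ → (1,19,-7)
river: ρ → (-7,9,11)
river: ρ → (11,13,-5)
river: ρ → (-5,17,5)
river: ρ → (5,13,-11)
river: ρ → (-11,9,7)
river: ρ → (7,19,-1)
river: ρ → (-1,19,7)
river: ρ → (7,9,-11)
river: ρ → (-11,13,5)
river: ρ → (5,17,-5)
river: ρ → (-5,13,11)
river: ρ → (11,9,-7)
ρ-cycle length = 14 (tail of 1 descent step not counted)

14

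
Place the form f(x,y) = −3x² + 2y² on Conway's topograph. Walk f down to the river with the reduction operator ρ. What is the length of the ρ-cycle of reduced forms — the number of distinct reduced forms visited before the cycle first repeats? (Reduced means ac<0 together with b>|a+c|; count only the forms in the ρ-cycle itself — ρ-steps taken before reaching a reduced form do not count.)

D = 24, ⌊√D⌋ = 4
descent: ρ → (2,4,-1)  [lands on river]
river: ρ → (-1,4,2)
ρ-cycle length = 2 (tail of 1 descent step not counted)

2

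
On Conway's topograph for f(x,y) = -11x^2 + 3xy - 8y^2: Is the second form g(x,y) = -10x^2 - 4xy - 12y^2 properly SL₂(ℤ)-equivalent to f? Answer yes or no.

D₁ = -343, D₂ = -464
discriminants differ ⇒ not SL₂(ℤ)-equivalent

no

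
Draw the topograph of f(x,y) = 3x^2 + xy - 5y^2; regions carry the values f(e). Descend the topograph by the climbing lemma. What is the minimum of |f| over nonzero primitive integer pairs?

descent: ρ → (-5,-1,3)
descent: ρ → (3,7,-1)  [lands on river]
river: ρ → (-1,7,3)
river: ρ → (3,5,-3)
river: ρ → (-3,7,1)
river: ρ → (1,7,-3)
river: ρ → (-3,5,3)
closes: descent 2, river 6
min |a| on river = 1

1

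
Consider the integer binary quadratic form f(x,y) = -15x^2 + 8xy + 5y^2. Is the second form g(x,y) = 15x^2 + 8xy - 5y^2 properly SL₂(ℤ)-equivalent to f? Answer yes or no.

D₁ = 364, D₂ = 364
river cycle of f (length 8): (5, 12, -11), (-11, 10, 6), (6, 14, -7), (-7, 14, 6), (6, 10, -11), (-11, 12, 5), (5, 18, -2), (-2, 18, 5)
river cycle of g (length 8): (-5, 12, 11), (11, 10, -6), (-6, 14, 7), (7, 14, -6), (-6, 10, 11), (11, 12, -5), (-5, 18, 2), (2, 18, -5)
cycles differ ⇒ inequivalent

no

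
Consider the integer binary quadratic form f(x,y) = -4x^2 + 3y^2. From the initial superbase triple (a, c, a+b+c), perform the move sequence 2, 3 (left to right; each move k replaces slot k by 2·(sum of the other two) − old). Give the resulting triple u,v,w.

start (-4,3,-1) = (f(1,0),f(0,1),f(1,1))
replace slot 2: 2·((-4)+(-1)) − 3 = -13 → (-4,-13,-1)
replace slot 3: 2·((-4)+(-13)) − (-1) = -33 → (-4,-13,-33)

-4,-13,-33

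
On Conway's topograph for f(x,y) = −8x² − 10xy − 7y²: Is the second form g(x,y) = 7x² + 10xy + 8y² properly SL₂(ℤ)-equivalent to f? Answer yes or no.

D₁ = -124, D₂ = -124
f is negative-definite; reduce −f:
−f: translate: b→-6 (≡10 mod 16), so (8,10,7)→(8,-6,5)
−f: flip: (8,-6,5)→(5,6,8)
−f: translate: b→-4 (≡6 mod 10), so (5,6,8)→(5,-4,7)
−f: reduced (well bottom): (5,-4,7) with a≤c, −a<b≤a
flip sign back: reduced form of f is (-5,4,-7)
g: translate: b→-4 (≡10 mod 14), so (7,10,8)→(7,-4,5)
g: flip: (7,-4,5)→(5,4,7)
g: reduced (well bottom): (5,4,7) with a≤c, −a<b≤a
reduced forms (-5, 4, -7) vs (5, 4, 7) ⇒ inequivalent

no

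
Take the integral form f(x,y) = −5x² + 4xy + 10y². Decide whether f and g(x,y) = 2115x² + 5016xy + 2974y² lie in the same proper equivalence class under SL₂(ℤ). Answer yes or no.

D₁ = 216, D₂ = 216
river cycle of f (length 6): (-5, 14, 1), (1, 14, -5), (-5, 6, 9), (9, 12, -2), (-2, 12, 9), (9, 6, -5)
river cycle of g (length 6): (-5, 14, 1), (1, 14, -5), (-5, 6, 9), (9, 12, -2), (-2, 12, 9), (9, 6, -5)
cycles coincide ⇒ equivalent

yes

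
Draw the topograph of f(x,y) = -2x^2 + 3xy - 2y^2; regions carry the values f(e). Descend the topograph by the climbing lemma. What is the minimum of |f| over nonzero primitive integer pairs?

translate: b→1 (≡-3 mod 4), so (2,-3,2)→(2,1,1)
flip: (2,1,1)→(1,-1,2)
translate: b→1 (≡-1 mod 2), so (1,-1,2)→(1,1,2)
reduced (well bottom): (1,1,2) with a≤c, −a<b≤a
well minimum |f| = |-1| = 1 (negative-definite)

1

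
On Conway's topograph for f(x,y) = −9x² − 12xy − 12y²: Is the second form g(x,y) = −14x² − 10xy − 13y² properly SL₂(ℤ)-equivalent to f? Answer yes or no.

D₁ = -288, D₂ = -628
discriminants differ ⇒ not SL₂(ℤ)-equivalent

no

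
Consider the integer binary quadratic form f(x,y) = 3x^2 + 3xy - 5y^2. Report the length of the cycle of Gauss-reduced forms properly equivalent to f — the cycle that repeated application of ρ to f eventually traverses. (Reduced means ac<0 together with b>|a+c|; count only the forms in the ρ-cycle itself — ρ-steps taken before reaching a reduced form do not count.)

D = 69, ⌊√D⌋ = 8
river: ρ → (-5,7,1)
river: ρ → (1,7,-5)
river: ρ → (-5,3,3)
river: ρ → (3,3,-5)
ρ-cycle length = 4 (tail of 0 descent steps not counted)

4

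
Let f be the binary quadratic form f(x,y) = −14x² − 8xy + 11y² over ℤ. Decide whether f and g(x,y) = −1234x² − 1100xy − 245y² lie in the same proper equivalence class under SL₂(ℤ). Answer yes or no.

D₁ = 680, D₂ = 680
river cycle of f (length 10): (11, 8, -14), (-14, 20, 5), (5, 20, -14), (-14, 8, 11), (11, 14, -11), (-11, 8, 14), (14, 20, -5), (-5, 20, 14), (14, 8, -11), (-11, 14, 11)
river cycle of g (length 10): (-14, 20, 5), (5, 20, -14), (-14, 8, 11), (11, 14, -11), (-11, 8, 14), (14, 20, -5), (-5, 20, 14), (14, 8, -11), (-11, 14, 11), (11, 8, -14)
cycles coincide ⇒ equivalent

yes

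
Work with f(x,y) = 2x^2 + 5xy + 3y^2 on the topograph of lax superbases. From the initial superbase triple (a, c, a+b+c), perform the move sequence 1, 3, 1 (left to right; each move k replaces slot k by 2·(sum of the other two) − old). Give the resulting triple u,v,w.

start (2,3,10) = (f(1,0),f(0,1),f(1,1))
replace slot 1: 2·(3+10) − 2 = 24 → (24,3,10)
replace slot 3: 2·(24+3) − 10 = 44 → (24,3,44)
replace slot 1: 2·(3+44) − 24 = 70 → (70,3,44)

70,3,44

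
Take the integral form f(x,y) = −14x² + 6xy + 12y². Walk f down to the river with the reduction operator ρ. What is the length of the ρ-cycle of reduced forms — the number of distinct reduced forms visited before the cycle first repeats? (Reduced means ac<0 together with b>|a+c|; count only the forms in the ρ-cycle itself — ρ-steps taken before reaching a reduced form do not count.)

D = 708, ⌊√D⌋ = 26
river: ρ → (12,18,-8)
river: ρ → (-8,14,16)
river: ρ → (16,18,-6)
river: ρ → (-6,18,16)
river: ρ → (16,14,-8)
river: ρ → (-8,18,12)
river: ρ → (12,6,-14)
river: ρ → (-14,22,4)
river: ρ → (4,26,-2)
river: ρ → (-2,26,4)
river: ρ → (4,22,-14)
river: ρ → (-14,6,12)
ρ-cycle length = 12 (tail of 0 descent steps not counted)

12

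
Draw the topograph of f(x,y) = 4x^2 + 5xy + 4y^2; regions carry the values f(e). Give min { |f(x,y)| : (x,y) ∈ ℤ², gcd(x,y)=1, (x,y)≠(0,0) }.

translate: b→-3 (≡5 mod 8), so (4,5,4)→(4,-3,3)
flip: (4,-3,3)→(3,3,4)
reduced (well bottom): (3,3,4) with a≤c, −a<b≤a
well minimum = a = 3

3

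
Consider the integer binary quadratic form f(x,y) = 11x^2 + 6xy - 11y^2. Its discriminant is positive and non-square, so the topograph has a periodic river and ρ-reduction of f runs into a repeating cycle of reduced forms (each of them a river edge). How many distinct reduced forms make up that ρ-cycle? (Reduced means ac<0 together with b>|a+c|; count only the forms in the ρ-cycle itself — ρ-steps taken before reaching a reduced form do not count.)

D = 520, ⌊√D⌋ = 22
river: ρ → (-11,16,6)
river: ρ → (6,20,-5)
river: ρ → (-5,20,6)
river: ρ → (6,16,-11)
river: ρ → (-11,6,11)
river: ρ → (11,16,-6)
river: ρ → (-6,20,5)
river: ρ → (5,20,-6)
river: ρ → (-6,16,11)
river: ρ → (11,6,-11)
ρ-cycle length = 10 (tail of 0 descent steps not counted)

10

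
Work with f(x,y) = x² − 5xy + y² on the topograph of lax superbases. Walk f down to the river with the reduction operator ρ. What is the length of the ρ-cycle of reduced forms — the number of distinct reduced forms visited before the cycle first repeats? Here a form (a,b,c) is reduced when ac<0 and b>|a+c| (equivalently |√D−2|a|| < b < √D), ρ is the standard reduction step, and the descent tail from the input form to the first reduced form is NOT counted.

D = 21, ⌊√D⌋ = 4
descent: ρ → (1,3,-3)  [lands on river]
river: ρ → (-3,3,1)
ρ-cycle length = 2 (tail of 1 descent step not counted)

2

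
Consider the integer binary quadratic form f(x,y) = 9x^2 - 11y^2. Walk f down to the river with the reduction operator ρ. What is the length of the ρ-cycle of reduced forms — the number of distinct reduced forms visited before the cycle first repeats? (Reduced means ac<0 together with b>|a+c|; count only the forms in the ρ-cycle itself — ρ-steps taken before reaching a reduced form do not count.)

D = 396, ⌊√D⌋ = 19
descent: ρ → (-11,0,9)
descent: ρ → (9,18,-2)  [lands on river]
river: ρ → (-2,18,9)
ρ-cycle length = 2 (tail of 2 descent steps not counted)

2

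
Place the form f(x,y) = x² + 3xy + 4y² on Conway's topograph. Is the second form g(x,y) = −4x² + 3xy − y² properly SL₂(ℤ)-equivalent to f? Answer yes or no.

D₁ = -7, D₂ = -7
f: translate: b→1 (≡3 mod 2), so (1,3,4)→(1,1,2)
f: reduced (well bottom): (1,1,2) with a≤c, −a<b≤a
g is negative-definite; reduce −g:
−g: flip: (4,-3,1)→(1,3,4)
−g: translate: b→1 (≡3 mod 2), so (1,3,4)→(1,1,2)
−g: reduced (well bottom): (1,1,2) with a≤c, −a<b≤a
flip sign back: reduced form of g is (-1,-1,-2)
reduced forms (1, 1, 2) vs (-1, -1, -2) ⇒ inequivalent

no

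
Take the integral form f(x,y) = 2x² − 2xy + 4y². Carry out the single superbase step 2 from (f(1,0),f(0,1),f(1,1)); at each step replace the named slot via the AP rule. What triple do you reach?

start (2,4,4) = (f(1,0),f(0,1),f(1,1))
replace slot 2: 2·(2+4) − 4 = 8 → (2,8,4)

2,8,4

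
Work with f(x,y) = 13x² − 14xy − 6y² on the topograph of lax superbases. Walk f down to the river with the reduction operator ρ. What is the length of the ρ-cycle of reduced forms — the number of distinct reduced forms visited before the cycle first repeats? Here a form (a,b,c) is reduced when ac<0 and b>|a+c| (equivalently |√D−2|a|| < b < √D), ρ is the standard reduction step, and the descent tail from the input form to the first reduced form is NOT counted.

D = 508, ⌊√D⌋ = 22
descent: ρ → (-6,14,13)  [lands on river]
river: ρ → (13,12,-7)
river: ρ → (-7,16,9)
river: ρ → (9,20,-3)
river: ρ → (-3,22,2)
river: ρ → (2,22,-3)
river: ρ → (-3,20,9)
river: ρ → (9,16,-7)
river: ρ → (-7,12,13)
river: ρ → (13,14,-6)
river: ρ → (-6,22,1)
river: ρ → (1,22,-6)
ρ-cycle length = 12 (tail of 1 descent step not counted)

12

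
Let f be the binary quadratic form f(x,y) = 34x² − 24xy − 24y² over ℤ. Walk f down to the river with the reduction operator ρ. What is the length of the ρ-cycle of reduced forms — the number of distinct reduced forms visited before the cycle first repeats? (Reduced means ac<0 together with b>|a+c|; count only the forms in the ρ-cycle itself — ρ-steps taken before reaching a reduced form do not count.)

D = 3840, ⌊√D⌋ = 61
descent: ρ → (-24,24,34)  [lands on river]
river: ρ → (34,44,-14)
river: ρ → (-14,40,40)
river: ρ → (40,40,-14)
river: ρ → (-14,44,34)
river: ρ → (34,24,-24)
ρ-cycle length = 6 (tail of 1 descent step not counted)

6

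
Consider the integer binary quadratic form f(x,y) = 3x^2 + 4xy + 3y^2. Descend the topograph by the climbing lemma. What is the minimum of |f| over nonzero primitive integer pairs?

translate: b→-2 (≡4 mod 6), so (3,4,3)→(3,-2,2)
flip: (3,-2,2)→(2,2,3)
reduced (well bottom): (2,2,3) with a≤c, −a<b≤a
well minimum = a = 2

2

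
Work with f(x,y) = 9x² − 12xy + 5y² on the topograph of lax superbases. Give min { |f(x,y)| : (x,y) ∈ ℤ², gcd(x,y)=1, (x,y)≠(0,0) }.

translate: b→6 (≡-12 mod 18), so (9,-12,5)→(9,6,2)
flip: (9,6,2)→(2,-6,9)
translate: b→2 (≡-6 mod 4), so (2,-6,9)→(2,2,5)
reduced (well bottom): (2,2,5) with a≤c, −a<b≤a
well minimum = a = 2

2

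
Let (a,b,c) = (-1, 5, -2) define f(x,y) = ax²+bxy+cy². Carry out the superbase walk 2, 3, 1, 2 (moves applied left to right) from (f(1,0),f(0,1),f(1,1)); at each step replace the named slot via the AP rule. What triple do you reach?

start (-1,-2,2) = (f(1,0),f(0,1),f(1,1))
replace slot 2: 2·((-1)+2) − (-2) = 4 → (-1,4,2)
replace slot 3: 2·((-1)+4) − 2 = 4 → (-1,4,4)
replace slot 1: 2·(4+4) − (-1) = 17 → (17,4,4)
replace slot 2: 2·(17+4) − 4 = 38 → (17,38,4)

17,38,4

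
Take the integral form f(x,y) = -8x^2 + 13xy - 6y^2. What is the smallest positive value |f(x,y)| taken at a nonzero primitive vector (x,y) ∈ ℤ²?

translate: b→3 (≡-13 mod 16), so (8,-13,6)→(8,3,1)
flip: (8,3,1)→(1,-3,8)
translate: b→1 (≡-3 mod 2), so (1,-3,8)→(1,1,6)
reduced (well bottom): (1,1,6) with a≤c, −a<b≤a
well minimum |f| = |-1| = 1 (negative-definite)

1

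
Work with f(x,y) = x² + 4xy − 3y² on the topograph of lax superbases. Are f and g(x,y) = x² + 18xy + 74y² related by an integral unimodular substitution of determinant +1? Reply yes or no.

D₁ = 28, D₂ = 28
river cycle of f (length 4): (-3, 2, 2), (2, 2, -3), (-3, 4, 1), (1, 4, -3)
river cycle of g (length 4): (1, 4, -3), (-3, 2, 2), (2, 2, -3), (-3, 4, 1)
cycles coincide ⇒ equivalent

yes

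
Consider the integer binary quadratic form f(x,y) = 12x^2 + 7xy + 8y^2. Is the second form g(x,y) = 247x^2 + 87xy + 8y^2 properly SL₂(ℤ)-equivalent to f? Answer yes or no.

D₁ = -335, D₂ = -335
f: flip: (12,7,8)→(8,-7,12)
f: reduced (well bottom): (8,-7,12) with a≤c, −a<b≤a
g: flip: (247,87,8)→(8,-87,247)
g: translate: b→-7 (≡-87 mod 16), so (8,-87,247)→(8,-7,12)
g: reduced (well bottom): (8,-7,12) with a≤c, −a<b≤a
reduced forms (8, -7, 12) vs (8, -7, 12) ⇒ equivalent

yes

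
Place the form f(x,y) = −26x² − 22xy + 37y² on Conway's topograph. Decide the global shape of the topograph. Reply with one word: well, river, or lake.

D = b²−4ac = (-22)² − 4·(-26)·37 = 4332
D > 0 non-square ⇒ indefinite ⇒ periodic river

river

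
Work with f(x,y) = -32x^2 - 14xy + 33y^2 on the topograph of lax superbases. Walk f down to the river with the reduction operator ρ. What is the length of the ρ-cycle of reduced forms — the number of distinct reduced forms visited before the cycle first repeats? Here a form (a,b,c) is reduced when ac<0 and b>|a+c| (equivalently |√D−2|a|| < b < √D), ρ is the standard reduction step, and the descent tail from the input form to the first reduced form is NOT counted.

D = 4420, ⌊√D⌋ = 66
descent: ρ → (33,14,-32)  [lands on river]
river: ρ → (-32,50,15)
river: ρ → (15,40,-47)
river: ρ → (-47,54,8)
river: ρ → (8,58,-33)
river: ρ → (-33,8,33)
river: ρ → (33,58,-8)
river: ρ → (-8,54,47)
river: ρ → (47,40,-15)
river: ρ → (-15,50,32)
river: ρ → (32,14,-33)
river: ρ → (-33,52,13)
river: ρ → (13,52,-33)
river: ρ → (-33,14,32)
river: ρ → (32,50,-15)
river: ρ → (-15,40,47)
river: ρ → (47,54,-8)
river: ρ → (-8,58,33)
river: ρ → (33,8,-33)
river: ρ → (-33,58,8)
river: ρ → (8,54,-47)
river: ρ → (-47,40,15)
river: ρ → (15,50,-32)
river: ρ → (-32,14,33)
river: ρ → (33,52,-13)
river: ρ → (-13,52,33)
ρ-cycle length = 26 (tail of 1 descent step not counted)

26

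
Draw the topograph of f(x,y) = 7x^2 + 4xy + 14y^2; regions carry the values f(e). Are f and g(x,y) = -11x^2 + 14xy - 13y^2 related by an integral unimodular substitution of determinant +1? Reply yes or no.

D₁ = -376, D₂ = -376
f: reduced (well bottom): (7,4,14) with a≤c, −a<b≤a
g is negative-definite; reduce −g:
−g: translate: b→8 (≡-14 mod 22), so (11,-14,13)→(11,8,10)
−g: flip: (11,8,10)→(10,-8,11)
−g: reduced (well bottom): (10,-8,11) with a≤c, −a<b≤a
flip sign back: reduced form of g is (-10,8,-11)
reduced forms (7, 4, 14) vs (-10, 8, -11) ⇒ inequivalent

no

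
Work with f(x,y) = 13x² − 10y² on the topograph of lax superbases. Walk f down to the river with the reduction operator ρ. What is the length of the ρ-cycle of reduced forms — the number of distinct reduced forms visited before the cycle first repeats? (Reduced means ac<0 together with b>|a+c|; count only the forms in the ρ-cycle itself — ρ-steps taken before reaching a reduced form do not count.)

D = 520, ⌊√D⌋ = 22
descent: ρ → (-10,20,3)  [lands on river]
river: ρ → (3,22,-3)
river: ρ → (-3,20,10)
river: ρ → (10,20,-3)
river: ρ → (-3,22,3)
river: ρ → (3,20,-10)
ρ-cycle length = 6 (tail of 1 descent step not counted)

6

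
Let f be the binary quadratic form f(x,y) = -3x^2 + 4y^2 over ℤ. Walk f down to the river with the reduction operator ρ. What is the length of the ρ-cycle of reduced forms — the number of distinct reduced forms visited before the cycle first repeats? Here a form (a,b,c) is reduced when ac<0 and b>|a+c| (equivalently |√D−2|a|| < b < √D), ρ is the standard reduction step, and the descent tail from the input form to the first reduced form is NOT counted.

D = 48, ⌊√D⌋ = 6
descent: ρ → (4,0,-3)
descent: ρ → (-3,6,1)  [lands on river]
river: ρ → (1,6,-3)
ρ-cycle length = 2 (tail of 2 descent steps not counted)

2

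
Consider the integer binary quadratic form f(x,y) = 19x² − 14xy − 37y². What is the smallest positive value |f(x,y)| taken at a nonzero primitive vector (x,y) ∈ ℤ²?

descent: ρ → (-37,14,19)
descent: ρ → (19,24,-32)  [lands on river]
river: ρ → (-32,40,11)
river: ρ → (11,48,-16)
river: ρ → (-16,48,11)
river: ρ → (11,40,-32)
river: ρ → (-32,24,19)
river: ρ → (19,52,-4)
river: ρ → (-4,52,19)
closes: descent 2, river 8
min |a| on river = 4

4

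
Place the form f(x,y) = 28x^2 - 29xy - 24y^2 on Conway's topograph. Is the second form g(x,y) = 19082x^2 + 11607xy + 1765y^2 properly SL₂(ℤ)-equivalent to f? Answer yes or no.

D₁ = 3529, D₂ = 3529
river cycle of f (length 198): (-24, 29, 28), (28, 27, -25), (-25, 23, 30), (30, 37, -18), (-18, 35, 32), (32, 29, -21), (-21, 55, 6), (6, 53, -30), (-30, 7, 29), (29, 51, -8), … (188 more)
river cycle of g (length 198): (28, 27, -25), (-25, 23, 30), (30, 37, -18), (-18, 35, 32), (32, 29, -21), (-21, 55, 6), (6, 53, -30), (-30, 7, 29), (29, 51, -8), (-8, 45, 47), … (188 more)
cycles coincide ⇒ equivalent

yes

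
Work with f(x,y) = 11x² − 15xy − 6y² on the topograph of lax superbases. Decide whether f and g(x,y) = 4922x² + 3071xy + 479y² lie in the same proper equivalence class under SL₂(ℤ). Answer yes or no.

D₁ = 489, D₂ = 489
river cycle of f (length 22): (-6, 15, 11), (11, 7, -10), (-10, 13, 8), (8, 19, -4), (-4, 21, 3), (3, 21, -4), (-4, 19, 8), (8, 13, -10), (-10, 7, 11), (11, 15, -6), … (12 more)
river cycle of g (length 22): (-6, 15, 11), (11, 7, -10), (-10, 13, 8), (8, 19, -4), (-4, 21, 3), (3, 21, -4), (-4, 19, 8), (8, 13, -10), (-10, 7, 11), (11, 15, -6), … (12 more)
cycles coincide ⇒ equivalent

yes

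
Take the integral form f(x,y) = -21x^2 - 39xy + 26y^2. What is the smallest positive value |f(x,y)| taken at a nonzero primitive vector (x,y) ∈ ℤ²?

descent: ρ → (26,39,-21)  [lands on river]
river: ρ → (-21,45,20)
river: ρ → (20,35,-31)
river: ρ → (-31,27,24)
river: ρ → (24,21,-34)
river: ρ → (-34,47,11)
river: ρ → (11,41,-46)
river: ρ → (-46,51,6)
river: ρ → (6,57,-19)
river: ρ → (-19,57,6)
river: ρ → (6,51,-46)
river: ρ → (-46,41,11)
river: ρ → (11,47,-34)
river: ρ → (-34,21,24)
river: ρ → (24,27,-31)
river: ρ → (-31,35,20)
river: ρ → (20,45,-21)
river: ρ → (-21,39,26)
river: ρ → (26,13,-34)
river: ρ → (-34,55,5)
river: ρ → (5,55,-34)
river: ρ → (-34,13,26)
closes: descent 1, river 22
min |a| on river = 5

5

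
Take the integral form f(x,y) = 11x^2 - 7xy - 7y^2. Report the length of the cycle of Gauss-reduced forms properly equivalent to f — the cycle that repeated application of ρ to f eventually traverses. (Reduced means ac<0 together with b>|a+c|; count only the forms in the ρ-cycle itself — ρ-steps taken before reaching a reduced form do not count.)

D = 357, ⌊√D⌋ = 18
descent: ρ → (-7,7,11)  [lands on river]
river: ρ → (11,15,-3)
river: ρ → (-3,15,11)
river: ρ → (11,7,-7)
ρ-cycle length = 4 (tail of 1 descent step not counted)

4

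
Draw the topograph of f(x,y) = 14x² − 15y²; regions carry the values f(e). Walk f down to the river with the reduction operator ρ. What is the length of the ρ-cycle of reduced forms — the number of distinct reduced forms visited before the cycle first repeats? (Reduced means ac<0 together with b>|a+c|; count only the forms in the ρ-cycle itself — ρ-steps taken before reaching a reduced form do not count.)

D = 840, ⌊√D⌋ = 28
descent: ρ → (-15,0,14)
descent: ρ → (14,28,-1)  [lands on river]
river: ρ → (-1,28,14)
ρ-cycle length = 2 (tail of 2 descent steps not counted)

2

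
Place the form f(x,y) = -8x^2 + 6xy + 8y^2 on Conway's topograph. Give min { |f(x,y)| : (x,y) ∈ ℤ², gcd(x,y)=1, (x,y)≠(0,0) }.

river: ρ → (8,10,-6)
river: ρ → (-6,14,4)
river: ρ → (4,10,-12)
river: ρ → (-12,14,2)
river: ρ → (2,14,-12)
river: ρ → (-12,10,4)
river: ρ → (4,14,-6)
river: ρ → (-6,10,8)
river: ρ → (8,6,-8)
river: ρ → (-8,10,6)
river: ρ → (6,14,-4)
river: ρ → (-4,10,12)
river: ρ → (12,14,-2)
river: ρ → (-2,14,12)
river: ρ → (12,10,-4)
river: ρ → (-4,14,6)
river: ρ → (6,10,-8)
river: ρ → (-8,6,8)
closes: descent 0, river 18
min |a| on river = 2

2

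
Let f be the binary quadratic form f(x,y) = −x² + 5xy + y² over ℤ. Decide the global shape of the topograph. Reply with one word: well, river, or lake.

D = b²−4ac = 5² − 4·(-1)·1 = 29
D > 0 non-square ⇒ indefinite ⇒ periodic river

river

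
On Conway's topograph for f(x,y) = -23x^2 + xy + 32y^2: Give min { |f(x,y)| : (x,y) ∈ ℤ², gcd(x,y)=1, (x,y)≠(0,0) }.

descent: ρ → (32,-1,-23)
descent: ρ → (-23,47,8)  [lands on river]
river: ρ → (8,49,-17)
river: ρ → (-17,53,2)
river: ρ → (2,51,-43)
river: ρ → (-43,35,10)
river: ρ → (10,45,-23)
closes: descent 2, river 6
min |a| on river = 2

2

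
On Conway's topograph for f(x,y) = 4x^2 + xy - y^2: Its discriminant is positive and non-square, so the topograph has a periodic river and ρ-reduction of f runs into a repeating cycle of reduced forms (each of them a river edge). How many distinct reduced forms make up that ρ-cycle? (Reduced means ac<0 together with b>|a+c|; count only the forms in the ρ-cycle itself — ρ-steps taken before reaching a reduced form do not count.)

D = 17, ⌊√D⌋ = 4
descent: ρ → (-1,3,2)  [lands on river]
river: ρ → (2,1,-2)
river: ρ → (-2,3,1)
river: ρ → (1,3,-2)
river: ρ → (-2,1,2)
river: ρ → (2,3,-1)
ρ-cycle length = 6 (tail of 1 descent step not counted)

6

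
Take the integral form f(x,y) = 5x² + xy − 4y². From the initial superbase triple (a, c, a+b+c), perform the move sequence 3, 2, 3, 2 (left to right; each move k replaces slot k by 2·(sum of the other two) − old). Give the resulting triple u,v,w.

start (5,-4,2) = (f(1,0),f(0,1),f(1,1))
replace slot 3: 2·(5+(-4)) − 2 = 0 → (5,-4,0)
replace slot 2: 2·(5+0) − (-4) = 14 → (5,14,0)
replace slot 3: 2·(5+14) − 0 = 38 → (5,14,38)
replace slot 2: 2·(5+38) − 14 = 72 → (5,72,38)

5,72,38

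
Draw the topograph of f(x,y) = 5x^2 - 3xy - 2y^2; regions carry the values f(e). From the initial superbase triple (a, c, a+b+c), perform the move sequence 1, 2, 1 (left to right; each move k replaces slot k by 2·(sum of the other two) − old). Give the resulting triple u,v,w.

start (5,-2,0) = (f(1,0),f(0,1),f(1,1))
replace slot 1: 2·((-2)+0) − 5 = -9 → (-9,-2,0)
replace slot 2: 2·((-9)+0) − (-2) = -16 → (-9,-16,0)
replace slot 1: 2·((-16)+0) − (-9) = -23 → (-23,-16,0)

-23,-16,0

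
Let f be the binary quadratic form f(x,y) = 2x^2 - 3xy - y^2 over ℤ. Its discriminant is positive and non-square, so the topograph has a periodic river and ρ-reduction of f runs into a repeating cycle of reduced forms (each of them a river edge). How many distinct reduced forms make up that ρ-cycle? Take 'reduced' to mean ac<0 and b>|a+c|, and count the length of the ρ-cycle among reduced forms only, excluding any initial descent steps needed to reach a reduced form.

D = 17, ⌊√D⌋ = 4
descent: ρ → (-1,3,2)  [lands on river]
river: ρ → (2,1,-2)
river: ρ → (-2,3,1)
river: ρ → (1,3,-2)
river: ρ → (-2,1,2)
river: ρ → (2,3,-1)
ρ-cycle length = 6 (tail of 1 descent step not counted)

6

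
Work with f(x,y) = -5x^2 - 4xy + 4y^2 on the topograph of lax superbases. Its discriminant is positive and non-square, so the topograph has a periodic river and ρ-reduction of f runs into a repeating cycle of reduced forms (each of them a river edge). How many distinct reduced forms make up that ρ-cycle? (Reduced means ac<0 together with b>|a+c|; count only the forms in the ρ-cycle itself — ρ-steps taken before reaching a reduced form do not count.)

D = 96, ⌊√D⌋ = 9
descent: ρ → (4,4,-5)  [lands on river]
river: ρ → (-5,6,3)
river: ρ → (3,6,-5)
river: ρ → (-5,4,4)
ρ-cycle length = 4 (tail of 1 descent step not counted)

4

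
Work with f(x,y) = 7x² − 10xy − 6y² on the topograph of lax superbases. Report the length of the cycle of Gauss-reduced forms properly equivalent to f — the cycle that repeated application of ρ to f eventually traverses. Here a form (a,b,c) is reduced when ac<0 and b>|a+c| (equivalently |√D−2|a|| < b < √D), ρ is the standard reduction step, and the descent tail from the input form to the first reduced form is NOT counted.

D = 268, ⌊√D⌋ = 16
descent: ρ → (-6,10,7)  [lands on river]
river: ρ → (7,4,-9)
river: ρ → (-9,14,2)
river: ρ → (2,14,-9)
river: ρ → (-9,4,7)
river: ρ → (7,10,-6)
river: ρ → (-6,14,3)
river: ρ → (3,16,-1)
river: ρ → (-1,16,3)
river: ρ → (3,14,-6)
ρ-cycle length = 10 (tail of 1 descent step not counted)

10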